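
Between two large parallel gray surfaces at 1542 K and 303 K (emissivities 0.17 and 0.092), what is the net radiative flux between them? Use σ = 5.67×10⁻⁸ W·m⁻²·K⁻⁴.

For two large parallel gray plates, q = σ(T₁⁴ − T₂⁴) / (1/ε₁ + 1/ε₂ − 1).
1/ε₁ + 1/ε₂ − 1 = 1/0.17 + 1/0.092 − 1 = 15.75.
T₁⁴ − T₂⁴ = 5.65×10^12 − 8.43×10^9 = 5.65×10^12 K⁴.
q = 5.67×10⁻⁸ × 5.65×10^12 / 15.75 = 20300 W/m².

q ≈ 20300 W/m²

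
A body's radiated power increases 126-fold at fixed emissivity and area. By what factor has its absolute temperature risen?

factor ≈ 3.35

P ∝ T⁴ ⇒ T ∝ P^(1/4), so T scales by (126)^(1/4) = 3.35.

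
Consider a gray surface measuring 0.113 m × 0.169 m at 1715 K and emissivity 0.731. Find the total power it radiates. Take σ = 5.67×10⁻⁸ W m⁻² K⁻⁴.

A = 0.113 × 0.169 = 0.0191 m².
Stefan–Boltzmann: P = εσAT⁴ = 0.731 × 5.67×10⁻⁸ × 0.0191 × (1715)⁴ = 0.731 × 5.67×10⁻⁸ × 0.0191 × 8.65×10^12.
P = 6850 W.

P ≈ 6850 W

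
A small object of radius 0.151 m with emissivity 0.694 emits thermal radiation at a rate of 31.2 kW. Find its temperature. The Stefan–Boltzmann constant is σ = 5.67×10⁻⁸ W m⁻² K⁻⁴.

T ≈ 1290 K

A = 4πr² = 4π × (0.151)² = 0.287 m².
From P = εσAT⁴, T = (P / εσA)^(1/4) = (31200 / (0.694 × 5.67×10⁻⁸ × 0.287))^(1/4).
T = (2.77×10^12)^(1/4) = 1290 K.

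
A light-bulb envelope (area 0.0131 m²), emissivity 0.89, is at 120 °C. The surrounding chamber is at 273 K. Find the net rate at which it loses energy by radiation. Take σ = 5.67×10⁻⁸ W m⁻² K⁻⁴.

Q ≈ 12.1 W

Convert: 120 °C = 393 K.
Q = εσA(T⁴ − T_s⁴). T⁴ − T_s⁴ = (393)⁴ − (273)⁴ = 2.39×10^10 − 5.55×10^9 = 1.83×10^10 K⁴.
Q = 0.89 × 5.67×10⁻⁸ × 0.0131 × 1.83×10^10 = 12.1 W.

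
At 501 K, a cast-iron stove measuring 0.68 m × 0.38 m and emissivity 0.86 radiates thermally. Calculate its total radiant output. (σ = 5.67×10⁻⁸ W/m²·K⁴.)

P ≈ 794 W

A = 0.68 × 0.38 = 0.258 m².
P = εσAT⁴ = 0.86 × 5.67×10⁻⁸ × 0.258 × (501)⁴ = 0.86 × 5.67×10⁻⁸ × 0.258 × 6.30×10^10.
P = 794 W.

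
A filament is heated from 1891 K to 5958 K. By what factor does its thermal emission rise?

ratio ≈ 98.5

P ∝ T⁴, so the ratio is (5958/1891)⁴ = (3.151)⁴ = 98.5.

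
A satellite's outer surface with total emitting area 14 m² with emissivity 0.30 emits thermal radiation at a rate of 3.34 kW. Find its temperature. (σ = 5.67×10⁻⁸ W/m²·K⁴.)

T ≈ 344 K

From P = εσAT⁴, T = (P / εσA)^(1/4) = (3340 / (0.30 × 5.67×10⁻⁸ × 14.0))^(1/4).
T = (1.40×10^10)^(1/4) = 344 K.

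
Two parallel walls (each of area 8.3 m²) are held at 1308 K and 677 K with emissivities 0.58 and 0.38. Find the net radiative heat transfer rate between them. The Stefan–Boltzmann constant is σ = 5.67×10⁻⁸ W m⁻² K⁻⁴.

Q ≈ 3.81×10^5 W

For two large parallel gray plates, q = σ(T₁⁴ − T₂⁴) / (1/ε₁ + 1/ε₂ − 1).
1/ε₁ + 1/ε₂ − 1 = 1/0.58 + 1/0.38 − 1 = 3.356.
T₁⁴ − T₂⁴ = 2.93×10^12 − 2.10×10^11 = 2.72×10^12 K⁴.
q = 5.67×10⁻⁸ × 2.72×10^12 / 3.356 = 45900 W/m².
Q = q·A = 45900 × 8.3 = 3.81×10^5 W.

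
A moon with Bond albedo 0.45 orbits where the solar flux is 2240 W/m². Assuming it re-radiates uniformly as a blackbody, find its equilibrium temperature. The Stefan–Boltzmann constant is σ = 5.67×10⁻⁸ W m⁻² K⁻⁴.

Power absorbed = (1−a)S·πR²; power emitted = 4πR²σT⁴. Equating and cancelling πR²:
T = ((1−a)S / 4σ)^(1/4) = (1230 / (4 × 5.67×10⁻⁸))^(1/4) = (5.43×10^9)^(1/4).
T = 271 K.

T ≈ 271 K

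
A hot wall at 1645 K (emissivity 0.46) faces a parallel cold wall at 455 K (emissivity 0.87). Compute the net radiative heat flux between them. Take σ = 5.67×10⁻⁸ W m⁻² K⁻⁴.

For two large parallel gray plates, q = σ(T₁⁴ − T₂⁴) / (1/ε₁ + 1/ε₂ − 1).
1/ε₁ + 1/ε₂ − 1 = 1/0.46 + 1/0.87 − 1 = 2.323.
T₁⁴ − T₂⁴ = 7.32×10^12 − 4.29×10^10 = 7.28×10^12 K⁴.
q = 5.67×10⁻⁸ × 7.28×10^12 / 2.323 = 1.78×10^5 W/m².

q ≈ 1.78×10^5 W/m²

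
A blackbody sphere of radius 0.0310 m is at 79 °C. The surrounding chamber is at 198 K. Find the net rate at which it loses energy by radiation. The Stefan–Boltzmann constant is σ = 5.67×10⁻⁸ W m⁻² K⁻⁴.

Q ≈ 9.46 W

A = 4πr² = 4π × (0.0310)² = 0.0121 m².
Convert: 79 °C = 352 K.
Q = σA(T⁴ − T_s⁴). T⁴ − T_s⁴ = (352)⁴ − (198)⁴ = 1.54×10^10 − 1.54×10^9 = 1.38×10^10 K⁴.
Q = 5.67×10⁻⁸ × 0.0121 × 1.38×10^10 = 9.46 W.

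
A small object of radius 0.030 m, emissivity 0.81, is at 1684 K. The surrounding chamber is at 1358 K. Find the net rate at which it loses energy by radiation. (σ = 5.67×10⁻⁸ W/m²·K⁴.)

Q ≈ 2410 W

A = 4πr² = 4π × (0.030)² = 0.0113 m².
Q = εσA(T⁴ − T_s⁴). T⁴ − T_s⁴ = (1684)⁴ − (1358)⁴ = 8.04×10^12 − 3.40×10^12 = 4.64×10^12 K⁴.
Q = 0.81 × 5.67×10⁻⁸ × 0.0113 × 4.64×10^12 = 2410 W.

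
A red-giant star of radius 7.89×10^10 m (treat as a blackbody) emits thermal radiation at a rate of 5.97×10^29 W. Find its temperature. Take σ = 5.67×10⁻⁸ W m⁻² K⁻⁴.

A = 4πr² = 4π × (7.89×10^10)² = 7.82×10^22 m².
From P = σAT⁴, T = (P / σA)^(1/4) = (5.97×10^29 / (5.67×10⁻⁸ × 7.82×10^22))^(1/4).
T = (1.35×10^14)^(1/4) = 3410 K.

T ≈ 3410 K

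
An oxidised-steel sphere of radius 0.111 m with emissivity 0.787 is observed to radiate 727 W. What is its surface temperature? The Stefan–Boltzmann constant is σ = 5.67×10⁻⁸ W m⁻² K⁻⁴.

T ≈ 570 K

A = 4πr² = 4π × (0.111)² = 0.155 m².
From P = εσAT⁴, T = (P / εσA)^(1/4) = (727 / (0.787 × 5.67×10⁻⁸ × 0.155))^(1/4).
T = (1.05×10^11)^(1/4) = 570 K.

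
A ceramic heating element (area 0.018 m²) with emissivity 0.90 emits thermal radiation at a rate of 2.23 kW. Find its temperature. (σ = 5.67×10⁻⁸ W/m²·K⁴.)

T ≈ 1250 K

From P = εσAT⁴, T = (P / εσA)^(1/4) = (2230 / (0.90 × 5.67×10⁻⁸ × 0.0180))^(1/4).
T = (2.43×10^12)^(1/4) = 1250 K.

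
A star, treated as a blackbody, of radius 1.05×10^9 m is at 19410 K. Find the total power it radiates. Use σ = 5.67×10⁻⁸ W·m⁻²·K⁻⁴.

A = 4πr² = 4π × (1.05×10^9)² = 1.39×10^19 m².
P = σAT⁴ = 5.67×10⁻⁸ × 1.39×10^19 × (19410)⁴ = 5.67×10⁻⁸ × 1.39×10^19 × 1.42×10^17.
P = 1.11×10^29 W.

P ≈ 1.11×10^29 W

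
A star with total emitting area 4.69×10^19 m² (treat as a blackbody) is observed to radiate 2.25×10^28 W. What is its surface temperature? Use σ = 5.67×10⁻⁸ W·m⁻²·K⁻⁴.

T ≈ 9590 K

From P = σAT⁴, T = (P / σA)^(1/4) = (2.25×10^28 / (5.67×10⁻⁸ × 4.69×10^19))^(1/4).
T = (8.46×10^15)^(1/4) = 9590 K.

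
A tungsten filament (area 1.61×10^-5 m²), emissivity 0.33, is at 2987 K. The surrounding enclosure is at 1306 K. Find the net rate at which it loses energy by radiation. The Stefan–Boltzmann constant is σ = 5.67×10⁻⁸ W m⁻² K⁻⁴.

Q = εσA(T⁴ − T_s⁴). T⁴ − T_s⁴ = (2987)⁴ − (1306)⁴ = 7.96×10^13 − 2.91×10^12 = 7.67×10^13 K⁴.
Q = 0.33 × 5.67×10⁻⁸ × 1.61×10^-5 × 7.67×10^13 = 23.1 W.

Q ≈ 23.1 W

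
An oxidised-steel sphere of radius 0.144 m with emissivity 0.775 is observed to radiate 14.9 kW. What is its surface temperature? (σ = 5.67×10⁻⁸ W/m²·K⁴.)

T ≈ 1070 K

A = 4πr² = 4π × (0.144)² = 0.261 m².
From P = εσAT⁴, T = (P / εσA)^(1/4) = (14900 / (0.775 × 5.67×10⁻⁸ × 0.261))^(1/4).
T = (1.30×10^12)^(1/4) = 1070 K.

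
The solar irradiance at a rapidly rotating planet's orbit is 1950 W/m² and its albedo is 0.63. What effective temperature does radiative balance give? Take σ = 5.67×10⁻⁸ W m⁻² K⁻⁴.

T ≈ 237 K

Power absorbed = (1−a)S·πR²; power emitted = 4πR²σT⁴. Equating and cancelling πR²:
T = ((1−a)S / 4σ)^(1/4) = (722 / (4 × 5.67×10⁻⁸))^(1/4) = (3.18×10^9)^(1/4).
T = 237 K.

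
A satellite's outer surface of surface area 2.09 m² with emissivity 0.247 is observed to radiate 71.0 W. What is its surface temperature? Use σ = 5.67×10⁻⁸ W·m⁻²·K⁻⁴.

T ≈ 222 K

From P = εσAT⁴, T = (P / εσA)^(1/4) = (71.0 / (0.247 × 5.67×10⁻⁸ × 2.09))^(1/4).
T = (2.43×10^9)^(1/4) = 222 K.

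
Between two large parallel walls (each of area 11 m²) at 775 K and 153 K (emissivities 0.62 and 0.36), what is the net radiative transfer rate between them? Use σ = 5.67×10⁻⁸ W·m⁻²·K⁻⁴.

Q ≈ 66300 W

For two large parallel gray plates, q = σ(T₁⁴ − T₂⁴) / (1/ε₁ + 1/ε₂ − 1).
1/ε₁ + 1/ε₂ − 1 = 1/0.62 + 1/0.36 − 1 = 3.391.
T₁⁴ − T₂⁴ = 3.61×10^11 − 5.48×10^8 = 3.60×10^11 K⁴.
q = 5.67×10⁻⁸ × 3.60×10^11 / 3.391 = 6020 W/m².
Q = q·A = 6020 × 11 = 66300 W.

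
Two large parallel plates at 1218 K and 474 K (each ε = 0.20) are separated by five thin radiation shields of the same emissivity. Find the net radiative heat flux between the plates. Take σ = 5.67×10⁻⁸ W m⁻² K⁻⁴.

q ≈ 2260 W/m²

Each of the 6 gaps contributes resistance (2/ε − 1) = 2/0.20 − 1 = 9.000; total = 54.00.
q = σ(T₁⁴ − T₂⁴) / 54.00 = 5.67×10⁻⁸ × 2.15×10^12 / 54.00 = 2260 W/m².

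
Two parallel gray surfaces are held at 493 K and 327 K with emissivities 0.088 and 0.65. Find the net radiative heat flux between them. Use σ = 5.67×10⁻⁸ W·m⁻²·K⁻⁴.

q ≈ 227 W/m²

For two large parallel gray plates, q = σ(T₁⁴ − T₂⁴) / (1/ε₁ + 1/ε₂ − 1).
1/ε₁ + 1/ε₂ − 1 = 1/0.088 + 1/0.65 − 1 = 11.90.
T₁⁴ − T₂⁴ = 5.91×10^10 − 1.14×10^10 = 4.76×10^10 K⁴.
q = 5.67×10⁻⁸ × 4.76×10^10 / 11.90 = 227 W/m².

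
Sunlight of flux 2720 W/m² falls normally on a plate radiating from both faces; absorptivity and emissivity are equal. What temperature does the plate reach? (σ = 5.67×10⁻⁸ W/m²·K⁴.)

Absorbed flux αS = emitted flux 2εσT⁴ per unit area; with α = ε this gives T = (S/2σ)^(1/4).
T = (2720 / (2 × 5.67×10⁻⁸))^(1/4) = (2.40×10^10)^(1/4).
T = 394 K.

T ≈ 394 K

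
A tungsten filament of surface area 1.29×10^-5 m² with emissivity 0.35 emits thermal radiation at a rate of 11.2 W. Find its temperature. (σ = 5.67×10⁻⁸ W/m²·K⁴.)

T ≈ 2570 K

From P = εσAT⁴, T = (P / εσA)^(1/4) = (11.2 / (0.35 × 5.67×10⁻⁸ × 1.29×10^-5))^(1/4).
T = (4.37×10^13)^(1/4) = 2570 K.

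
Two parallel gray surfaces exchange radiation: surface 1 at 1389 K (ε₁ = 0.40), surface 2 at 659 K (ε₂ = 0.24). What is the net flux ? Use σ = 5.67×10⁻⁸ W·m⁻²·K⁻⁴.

q ≈ 35400 W/m²

For two large parallel gray plates, q = σ(T₁⁴ − T₂⁴) / (1/ε₁ + 1/ε₂ − 1).
1/ε₁ + 1/ε₂ − 1 = 1/0.40 + 1/0.24 − 1 = 5.667.
T₁⁴ − T₂⁴ = 3.72×10^12 − 1.89×10^11 = 3.53×10^12 K⁴.
q = 5.67×10⁻⁸ × 3.53×10^12 / 5.667 = 35400 W/m².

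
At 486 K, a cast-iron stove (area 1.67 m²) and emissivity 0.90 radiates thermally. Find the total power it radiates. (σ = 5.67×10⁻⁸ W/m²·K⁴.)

P ≈ 4750 W

Stefan–Boltzmann: P = εσAT⁴ = 0.90 × 5.67×10⁻⁸ × 1.67 × (486)⁴ = 0.90 × 5.67×10⁻⁸ × 1.67 × 5.58×10^10.
P = 4750 W.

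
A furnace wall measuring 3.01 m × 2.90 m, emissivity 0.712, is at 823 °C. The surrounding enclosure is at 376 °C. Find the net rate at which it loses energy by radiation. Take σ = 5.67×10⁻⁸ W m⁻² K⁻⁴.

Q ≈ 4.46×10^5 W

A = 3.01 × 2.90 = 8.73 m².
Convert: 823 °C = 1096 K; 376 °C = 649 K.
Q = εσA(T⁴ − T_s⁴). T⁴ − T_s⁴ = (1096)⁴ − (649)⁴ = 1.44×10^12 − 1.77×10^11 = 1.27×10^12 K⁴.
Q = 0.712 × 5.67×10⁻⁸ × 8.73 × 1.27×10^12 = 4.46×10^5 W.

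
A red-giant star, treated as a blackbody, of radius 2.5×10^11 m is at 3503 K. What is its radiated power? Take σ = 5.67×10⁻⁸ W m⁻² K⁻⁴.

P ≈ 6.71×10^30 W

A = 4πr² = 4π × (2.5×10^11)² = 7.85×10^23 m².
P = σAT⁴ = 5.67×10⁻⁸ × 7.85×10^23 × (3503)⁴ = 5.67×10⁻⁸ × 7.85×10^23 × 1.51×10^14.
P = 6.71×10^30 W.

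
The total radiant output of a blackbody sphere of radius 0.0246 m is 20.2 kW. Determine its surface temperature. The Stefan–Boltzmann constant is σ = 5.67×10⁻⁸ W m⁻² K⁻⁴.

A = 4πr² = 4π × (0.0246)² = 7.60×10^-3 m².
From P = σAT⁴, T = (P / σA)^(1/4) = (20200 / (5.67×10⁻⁸ × 7.60×10^-3))^(1/4).
T = (4.68×10^13)^(1/4) = 2620 K.

T ≈ 2620 K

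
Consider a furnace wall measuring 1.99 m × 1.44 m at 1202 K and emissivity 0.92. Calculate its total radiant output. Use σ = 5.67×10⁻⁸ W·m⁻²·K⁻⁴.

P ≈ 3.12×10^5 W

A = 1.99 × 1.44 = 2.87 m².
P = εσAT⁴ = 0.92 × 5.67×10⁻⁸ × 2.87 × (1202)⁴ = 0.92 × 5.67×10⁻⁸ × 2.87 × 2.09×10^12.
P = 3.12×10^5 W.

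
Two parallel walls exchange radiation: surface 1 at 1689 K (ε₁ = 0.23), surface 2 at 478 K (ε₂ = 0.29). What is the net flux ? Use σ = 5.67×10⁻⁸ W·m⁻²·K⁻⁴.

For two large parallel gray plates, q = σ(T₁⁴ − T₂⁴) / (1/ε₁ + 1/ε₂ − 1).
1/ε₁ + 1/ε₂ − 1 = 1/0.23 + 1/0.29 − 1 = 6.796.
T₁⁴ − T₂⁴ = 8.14×10^12 − 5.22×10^10 = 8.09×10^12 K⁴.
q = 5.67×10⁻⁸ × 8.09×10^12 / 6.796 = 67500 W/m².

q ≈ 67500 W/m²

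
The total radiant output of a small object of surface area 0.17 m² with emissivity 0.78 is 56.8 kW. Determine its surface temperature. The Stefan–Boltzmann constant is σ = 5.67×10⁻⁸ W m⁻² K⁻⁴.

From P = εσAT⁴, T = (P / εσA)^(1/4) = (56800 / (0.78 × 5.67×10⁻⁸ × 0.170))^(1/4).
T = (7.55×10^12)^(1/4) = 1660 K.

T ≈ 1660 K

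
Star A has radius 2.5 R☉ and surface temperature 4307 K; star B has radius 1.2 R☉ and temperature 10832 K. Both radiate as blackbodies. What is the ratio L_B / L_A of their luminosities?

L = 4πR²σT⁴ ∝ R²T⁴, so L_B/L_A = (1.2/2.5)² × (10832/4307)⁴ = 0.230 × 40.0 = 9.22.

L_B/L_A ≈ 9.22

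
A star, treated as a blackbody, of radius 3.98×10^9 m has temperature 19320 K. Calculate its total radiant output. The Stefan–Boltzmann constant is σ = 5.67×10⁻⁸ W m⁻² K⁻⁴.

P ≈ 1.57×10^30 W

A = 4πr² = 4π × (3.98×10^9)² = 1.99×10^20 m².
P = σAT⁴ = 5.67×10⁻⁸ × 1.99×10^20 × (19320)⁴ = 5.67×10⁻⁸ × 1.99×10^20 × 1.39×10^17.
P = 1.57×10^30 W.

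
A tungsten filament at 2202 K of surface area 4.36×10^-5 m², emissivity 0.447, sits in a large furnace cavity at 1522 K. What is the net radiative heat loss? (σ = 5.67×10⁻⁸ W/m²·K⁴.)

Q ≈ 20.1 W

Q = εσA(T⁴ − T_s⁴). T⁴ − T_s⁴ = (2202)⁴ − (1522)⁴ = 2.35×10^13 − 5.37×10^12 = 1.81×10^13 K⁴.
Q = 0.447 × 5.67×10⁻⁸ × 4.36×10^-5 × 1.81×10^13 = 20.1 W.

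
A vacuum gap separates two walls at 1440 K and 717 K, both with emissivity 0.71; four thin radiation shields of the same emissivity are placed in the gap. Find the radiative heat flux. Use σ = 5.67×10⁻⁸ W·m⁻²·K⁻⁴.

q ≈ 25200 W/m²

Each of the 5 gaps contributes resistance (2/ε − 1) = 2/0.71 − 1 = 1.817; total = 9.085.
q = σ(T₁⁴ − T₂⁴) / 9.085 = 5.67×10⁻⁸ × 4.04×10^12 / 9.085 = 25200 W/m².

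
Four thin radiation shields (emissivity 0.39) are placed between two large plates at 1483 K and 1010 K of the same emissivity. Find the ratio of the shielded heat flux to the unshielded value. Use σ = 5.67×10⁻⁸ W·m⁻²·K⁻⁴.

ratio ≈ 0.200

With N identical shields there are N+1 = 5 gaps in series, each with the same radiative resistance, so the flux falls to 1/(N+1) of its unshielded value.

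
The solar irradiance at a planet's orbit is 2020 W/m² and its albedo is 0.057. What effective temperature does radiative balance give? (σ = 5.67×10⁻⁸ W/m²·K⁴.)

Power absorbed = (1−a)S·πR²; power emitted = 4πR²σT⁴. Equating and cancelling πR²:
T = ((1−a)S / 4σ)^(1/4) = (1900 / (4 × 5.67×10⁻⁸))^(1/4) = (8.40×10^9)^(1/4).
T = 303 K.

T ≈ 303 K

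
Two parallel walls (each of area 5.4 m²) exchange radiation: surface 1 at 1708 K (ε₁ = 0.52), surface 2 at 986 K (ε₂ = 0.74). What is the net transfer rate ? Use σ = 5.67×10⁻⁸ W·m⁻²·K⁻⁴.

For two large parallel gray plates, q = σ(T₁⁴ − T₂⁴) / (1/ε₁ + 1/ε₂ − 1).
1/ε₁ + 1/ε₂ − 1 = 1/0.52 + 1/0.74 − 1 = 2.274.
T₁⁴ − T₂⁴ = 8.51×10^12 − 9.45×10^11 = 7.57×10^12 K⁴.
q = 5.67×10⁻⁸ × 7.57×10^12 / 2.274 = 1.89×10^5 W/m².
Q = q·A = 1.89×10^5 × 5.4 = 1.02×10^6 W.

Q ≈ 1.02×10^6 W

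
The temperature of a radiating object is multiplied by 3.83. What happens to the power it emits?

P ∝ T⁴, so the power scales as (3.83)⁴ = 215.

factor ≈ 215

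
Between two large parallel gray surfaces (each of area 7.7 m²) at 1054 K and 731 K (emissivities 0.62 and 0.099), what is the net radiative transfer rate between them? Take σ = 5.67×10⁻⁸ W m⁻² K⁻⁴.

For two large parallel gray plates, q = σ(T₁⁴ − T₂⁴) / (1/ε₁ + 1/ε₂ − 1).
1/ε₁ + 1/ε₂ − 1 = 1/0.62 + 1/0.099 − 1 = 10.71.
T₁⁴ − T₂⁴ = 1.23×10^12 − 2.86×10^11 = 9.49×10^11 K⁴.
q = 5.67×10⁻⁸ × 9.49×10^11 / 10.71 = 5020 W/m².
Q = q·A = 5020 × 7.7 = 38700 W.

Q ≈ 38700 W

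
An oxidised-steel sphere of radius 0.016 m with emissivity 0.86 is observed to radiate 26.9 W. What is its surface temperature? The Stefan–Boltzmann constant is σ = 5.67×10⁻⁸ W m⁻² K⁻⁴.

A = 4πr² = 4π × (0.016)² = 3.22×10^-3 m².
From P = εσAT⁴, T = (P / εσA)^(1/4) = (26.9 / (0.86 × 5.67×10⁻⁸ × 3.22×10^-3))^(1/4).
T = (1.71×10^11)^(1/4) = 644 K.

T ≈ 644 K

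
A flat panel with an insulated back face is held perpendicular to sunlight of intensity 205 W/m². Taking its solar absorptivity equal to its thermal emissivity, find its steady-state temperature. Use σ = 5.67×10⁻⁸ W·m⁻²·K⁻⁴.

Absorbed flux αS = emitted flux εσT⁴ (one radiating face); with α = ε, T = (S/σ)^(1/4).
T = (205 / 5.67×10⁻⁸)^(1/4) = (3.62×10^9)^(1/4).
T = 245 K.

T ≈ 245 K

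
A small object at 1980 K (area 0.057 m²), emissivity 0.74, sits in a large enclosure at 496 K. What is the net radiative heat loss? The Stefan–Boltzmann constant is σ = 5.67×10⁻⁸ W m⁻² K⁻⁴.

Q ≈ 36600 W

Q = εσA(T⁴ − T_s⁴). T⁴ − T_s⁴ = (1980)⁴ − (496)⁴ = 1.54×10^13 − 6.05×10^10 = 1.53×10^13 K⁴.
Q = 0.74 × 5.67×10⁻⁸ × 0.0570 × 1.53×10^13 = 36600 W.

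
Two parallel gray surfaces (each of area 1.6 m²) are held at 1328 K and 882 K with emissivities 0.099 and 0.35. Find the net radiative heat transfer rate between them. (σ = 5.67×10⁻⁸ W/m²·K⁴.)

For two large parallel gray plates, q = σ(T₁⁴ − T₂⁴) / (1/ε₁ + 1/ε₂ − 1).
1/ε₁ + 1/ε₂ − 1 = 1/0.099 + 1/0.35 − 1 = 11.96.
T₁⁴ − T₂⁴ = 3.11×10^12 − 6.05×10^11 = 2.51×10^12 K⁴.
q = 5.67×10⁻⁸ × 2.51×10^12 / 11.96 = 11900 W/m².
Q = q·A = 11900 × 1.6 = 19000 W.

Q ≈ 19000 W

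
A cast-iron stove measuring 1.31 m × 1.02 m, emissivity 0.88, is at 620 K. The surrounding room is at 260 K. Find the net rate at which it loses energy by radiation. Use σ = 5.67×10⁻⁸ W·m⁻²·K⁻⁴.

A = 1.31 × 1.02 = 1.34 m².
Q = εσA(T⁴ − T_s⁴). T⁴ − T_s⁴ = (620)⁴ − (260)⁴ = 1.48×10^11 − 4.57×10^9 = 1.43×10^11 K⁴.
Q = 0.88 × 5.67×10⁻⁸ × 1.34 × 1.43×10^11 = 9550 W.

Q ≈ 9550 W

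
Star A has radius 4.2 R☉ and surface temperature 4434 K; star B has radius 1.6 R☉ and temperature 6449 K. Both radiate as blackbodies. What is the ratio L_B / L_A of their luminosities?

L = 4πR²σT⁴ ∝ R²T⁴, so L_B/L_A = (1.6/4.2)² × (6449/4434)⁴ = 0.145 × 4.47 = 0.649.

L_B/L_A ≈ 0.649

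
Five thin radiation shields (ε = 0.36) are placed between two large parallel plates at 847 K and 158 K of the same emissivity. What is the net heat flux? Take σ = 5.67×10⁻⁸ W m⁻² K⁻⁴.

q ≈ 1070 W/m²

Each of the 6 gaps contributes resistance (2/ε − 1) = 2/0.36 − 1 = 4.556; total = 27.33.
q = σ(T₁⁴ − T₂⁴) / 27.33 = 5.67×10⁻⁸ × 5.14×10^11 / 27.33 = 1070 W/m².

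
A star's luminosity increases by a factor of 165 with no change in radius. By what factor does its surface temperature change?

P ∝ T⁴ ⇒ T ∝ P^(1/4), so T scales by (165)^(1/4) = 3.58.

factor ≈ 3.58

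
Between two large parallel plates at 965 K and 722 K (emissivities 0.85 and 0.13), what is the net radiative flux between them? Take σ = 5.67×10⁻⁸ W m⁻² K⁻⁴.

q ≈ 4290 W/m²

For two large parallel gray plates, q = σ(T₁⁴ − T₂⁴) / (1/ε₁ + 1/ε₂ − 1).
1/ε₁ + 1/ε₂ − 1 = 1/0.85 + 1/0.13 − 1 = 7.869.
T₁⁴ − T₂⁴ = 8.67×10^11 − 2.72×10^11 = 5.95×10^11 K⁴.
q = 5.67×10⁻⁸ × 5.95×10^11 / 7.869 = 4290 W/m².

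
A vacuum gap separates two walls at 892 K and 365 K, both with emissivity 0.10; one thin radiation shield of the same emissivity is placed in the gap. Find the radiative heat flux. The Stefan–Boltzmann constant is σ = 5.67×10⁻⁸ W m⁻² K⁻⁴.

Each of the 2 gaps contributes resistance (2/ε − 1) = 2/0.10 − 1 = 19.00; total = 38.00.
q = σ(T₁⁴ − T₂⁴) / 38.00 = 5.67×10⁻⁸ × 6.15×10^11 / 38.00 = 918 W/m².

q ≈ 918 W/m²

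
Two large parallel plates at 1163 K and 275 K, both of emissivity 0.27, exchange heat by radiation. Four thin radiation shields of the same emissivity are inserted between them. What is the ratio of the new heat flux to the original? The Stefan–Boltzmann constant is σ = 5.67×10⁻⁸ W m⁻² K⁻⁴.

With N identical shields there are N+1 = 5 gaps in series, each with the same radiative resistance, so the flux falls to 1/(N+1) of its unshielded value.

ratio ≈ 0.200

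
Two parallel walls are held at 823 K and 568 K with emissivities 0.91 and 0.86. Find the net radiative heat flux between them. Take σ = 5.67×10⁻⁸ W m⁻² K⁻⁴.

For two large parallel gray plates, q = σ(T₁⁴ − T₂⁴) / (1/ε₁ + 1/ε₂ − 1).
1/ε₁ + 1/ε₂ − 1 = 1/0.91 + 1/0.86 − 1 = 1.262.
T₁⁴ − T₂⁴ = 4.59×10^11 − 1.04×10^11 = 3.55×10^11 K⁴.
q = 5.67×10⁻⁸ × 3.55×10^11 / 1.262 = 15900 W/m².

q ≈ 15900 W/m²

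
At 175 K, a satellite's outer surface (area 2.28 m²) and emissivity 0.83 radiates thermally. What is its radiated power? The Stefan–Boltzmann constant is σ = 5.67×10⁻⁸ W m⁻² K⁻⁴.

P ≈ 101 W

Stefan–Boltzmann: P = εσAT⁴ = 0.83 × 5.67×10⁻⁸ × 2.28 × (175)⁴ = 0.83 × 5.67×10⁻⁸ × 2.28 × 9.38×10^8.
P = 101 W.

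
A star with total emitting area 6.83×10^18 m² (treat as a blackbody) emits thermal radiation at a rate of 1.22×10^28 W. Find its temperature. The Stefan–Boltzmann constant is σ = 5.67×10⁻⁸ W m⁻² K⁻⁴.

From P = σAT⁴, T = (P / σA)^(1/4) = (1.22×10^28 / (5.67×10⁻⁸ × 6.83×10^18))^(1/4).
T = (3.15×10^16)^(1/4) = 13300 K.

T ≈ 13300 K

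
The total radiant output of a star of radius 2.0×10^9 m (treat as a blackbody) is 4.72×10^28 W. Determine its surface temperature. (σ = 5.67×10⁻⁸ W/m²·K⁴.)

T ≈ 11300 K

A = 4πr² = 4π × (2.0×10^9)² = 5.03×10^19 m².
From P = σAT⁴, T = (P / σA)^(1/4) = (4.72×10^28 / (5.67×10⁻⁸ × 5.03×10^19))^(1/4).
T = (1.66×10^16)^(1/4) = 11300 K.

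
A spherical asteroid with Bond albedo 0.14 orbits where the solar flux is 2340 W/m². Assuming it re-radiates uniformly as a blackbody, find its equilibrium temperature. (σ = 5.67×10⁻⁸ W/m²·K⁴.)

T ≈ 307 K

Power absorbed = (1−a)S·πR²; power emitted = 4πR²σT⁴. Equating and cancelling πR²:
T = ((1−a)S / 4σ)^(1/4) = (2010 / (4 × 5.67×10⁻⁸))^(1/4) = (8.87×10^9)^(1/4).
T = 307 K.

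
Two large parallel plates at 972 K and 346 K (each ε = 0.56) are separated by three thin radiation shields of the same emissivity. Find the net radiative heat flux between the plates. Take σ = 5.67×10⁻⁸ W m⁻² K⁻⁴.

Each of the 4 gaps contributes resistance (2/ε − 1) = 2/0.56 − 1 = 2.571; total = 10.29.
q = σ(T₁⁴ − T₂⁴) / 10.29 = 5.67×10⁻⁸ × 8.78×10^11 / 10.29 = 4840 W/m².

q ≈ 4840 W/m²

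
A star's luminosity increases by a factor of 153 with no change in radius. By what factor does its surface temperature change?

P ∝ T⁴ ⇒ T ∝ P^(1/4), so T scales by (153)^(1/4) = 3.52.

factor ≈ 3.52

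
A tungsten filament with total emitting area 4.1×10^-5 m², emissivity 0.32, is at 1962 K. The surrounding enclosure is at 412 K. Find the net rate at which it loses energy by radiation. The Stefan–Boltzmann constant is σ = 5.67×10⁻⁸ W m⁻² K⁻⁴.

Q = εσA(T⁴ − T_s⁴). T⁴ − T_s⁴ = (1962)⁴ − (412)⁴ = 1.48×10^13 − 2.88×10^10 = 1.48×10^13 K⁴.
Q = 0.32 × 5.67×10⁻⁸ × 4.10×10^-5 × 1.48×10^13 = 11.0 W.

Q ≈ 11.0 W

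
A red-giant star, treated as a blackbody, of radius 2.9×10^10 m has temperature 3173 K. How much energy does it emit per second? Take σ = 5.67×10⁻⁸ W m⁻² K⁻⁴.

A = 4πr² = 4π × (2.9×10^10)² = 1.06×10^22 m².
P = σAT⁴ = 5.67×10⁻⁸ × 1.06×10^22 × (3173)⁴ = 5.67×10⁻⁸ × 1.06×10^22 × 1.01×10^14.
P = 6.07×10^28 W.

P ≈ 6.07×10^28 W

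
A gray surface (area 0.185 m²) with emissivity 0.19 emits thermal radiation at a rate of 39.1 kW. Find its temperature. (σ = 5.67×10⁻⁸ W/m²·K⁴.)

From P = εσAT⁴, T = (P / εσA)^(1/4) = (39100 / (0.19 × 5.67×10⁻⁸ × 0.185))^(1/4).
T = (1.96×10^13)^(1/4) = 2100 K.

T ≈ 2100 K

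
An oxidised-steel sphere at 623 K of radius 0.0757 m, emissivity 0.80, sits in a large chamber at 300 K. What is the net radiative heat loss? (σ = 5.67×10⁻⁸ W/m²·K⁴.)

A = 4πr² = 4π × (0.0757)² = 0.0720 m².
Q = εσA(T⁴ − T_s⁴). T⁴ − T_s⁴ = (623)⁴ − (300)⁴ = 1.51×10^11 − 8.10×10^9 = 1.43×10^11 K⁴.
Q = 0.80 × 5.67×10⁻⁸ × 0.0720 × 1.43×10^11 = 466 W.

Q ≈ 466 W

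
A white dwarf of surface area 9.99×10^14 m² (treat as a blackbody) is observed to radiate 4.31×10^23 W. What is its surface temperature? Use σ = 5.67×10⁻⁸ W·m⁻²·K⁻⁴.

T ≈ 9340 K

From P = σAT⁴, T = (P / σA)^(1/4) = (4.31×10^23 / (5.67×10⁻⁸ × 9.99×10^14))^(1/4).
T = (7.61×10^15)^(1/4) = 9340 K.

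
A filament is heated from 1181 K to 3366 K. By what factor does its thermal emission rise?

ratio ≈ 66.0

P ∝ T⁴, so the ratio is (3366/1181)⁴ = (2.850)⁴ = 66.0.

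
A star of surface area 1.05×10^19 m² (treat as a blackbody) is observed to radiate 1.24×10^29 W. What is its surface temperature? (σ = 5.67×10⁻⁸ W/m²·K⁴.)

T ≈ 21400 K

From P = σAT⁴, T = (P / σA)^(1/4) = (1.24×10^29 / (5.67×10⁻⁸ × 1.05×10^19))^(1/4).
T = (2.08×10^17)^(1/4) = 21400 K.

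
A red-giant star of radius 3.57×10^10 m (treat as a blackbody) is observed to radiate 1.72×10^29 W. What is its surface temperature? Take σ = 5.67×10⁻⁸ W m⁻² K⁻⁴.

A = 4πr² = 4π × (3.57×10^10)² = 1.60×10^22 m².
From P = σAT⁴, T = (P / σA)^(1/4) = (1.72×10^29 / (5.67×10⁻⁸ × 1.60×10^22))^(1/4).
T = (1.89×10^14)^(1/4) = 3710 K.

T ≈ 3710 K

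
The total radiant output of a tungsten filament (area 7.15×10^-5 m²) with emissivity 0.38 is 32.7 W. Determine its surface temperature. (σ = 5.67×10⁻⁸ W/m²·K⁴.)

From P = εσAT⁴, T = (P / εσA)^(1/4) = (32.7 / (0.38 × 5.67×10⁻⁸ × 7.15×10^-5))^(1/4).
T = (2.12×10^13)^(1/4) = 2150 K.

T ≈ 2150 K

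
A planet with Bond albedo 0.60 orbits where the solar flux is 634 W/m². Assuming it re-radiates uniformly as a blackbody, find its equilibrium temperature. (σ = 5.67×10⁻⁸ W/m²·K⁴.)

T ≈ 183 K

Power absorbed = (1−a)S·πR²; power emitted = 4πR²σT⁴. Equating and cancelling πR²:
T = ((1−a)S / 4σ)^(1/4) = (254 / (4 × 5.67×10⁻⁸))^(1/4) = (1.12×10^9)^(1/4).
T = 183 K.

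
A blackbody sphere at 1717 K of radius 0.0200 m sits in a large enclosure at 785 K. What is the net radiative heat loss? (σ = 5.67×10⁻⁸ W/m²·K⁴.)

A = 4πr² = 4π × (0.0200)² = 5.03×10^-3 m².
Q = σA(T⁴ − T_s⁴). T⁴ − T_s⁴ = (1717)⁴ − (785)⁴ = 8.69×10^12 − 3.80×10^11 = 8.31×10^12 K⁴.
Q = 5.67×10⁻⁸ × 5.03×10^-3 × 8.31×10^12 = 2370 W.

Q ≈ 2370 W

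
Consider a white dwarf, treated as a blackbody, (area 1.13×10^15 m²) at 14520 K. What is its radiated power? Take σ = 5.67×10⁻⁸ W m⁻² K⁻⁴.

P = σAT⁴ = 5.67×10⁻⁸ × 1.13×10^15 × (14520)⁴ = 5.67×10⁻⁸ × 1.13×10^15 × 4.44×10^16.
P = 2.85×10^24 W.

P ≈ 2.85×10^24 W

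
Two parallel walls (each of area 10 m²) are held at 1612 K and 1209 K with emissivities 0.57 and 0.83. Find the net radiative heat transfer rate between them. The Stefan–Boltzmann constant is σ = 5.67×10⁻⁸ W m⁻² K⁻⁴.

For two large parallel gray plates, q = σ(T₁⁴ − T₂⁴) / (1/ε₁ + 1/ε₂ − 1).
1/ε₁ + 1/ε₂ − 1 = 1/0.57 + 1/0.83 − 1 = 1.959.
T₁⁴ − T₂⁴ = 6.75×10^12 − 2.14×10^12 = 4.62×10^12 K⁴.
q = 5.67×10⁻⁸ × 4.62×10^12 / 1.959 = 1.34×10^5 W/m².
Q = q·A = 1.34×10^5 × 10 = 1.34×10^6 W.

Q ≈ 1.34×10^6 W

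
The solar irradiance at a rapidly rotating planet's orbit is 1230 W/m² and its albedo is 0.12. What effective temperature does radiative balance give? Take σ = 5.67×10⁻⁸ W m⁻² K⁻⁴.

Power absorbed = (1−a)S·πR²; power emitted = 4πR²σT⁴. Equating and cancelling πR²:
T = ((1−a)S / 4σ)^(1/4) = (1080 / (4 × 5.67×10⁻⁸))^(1/4) = (4.77×10^9)^(1/4).
T = 263 K.

T ≈ 263 K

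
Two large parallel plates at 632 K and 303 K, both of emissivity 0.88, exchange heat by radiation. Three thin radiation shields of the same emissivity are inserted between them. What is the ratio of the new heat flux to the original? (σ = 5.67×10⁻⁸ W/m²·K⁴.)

ratio ≈ 0.250

With N identical shields there are N+1 = 4 gaps in series, each with the same radiative resistance, so the flux falls to 1/(N+1) of its unshielded value.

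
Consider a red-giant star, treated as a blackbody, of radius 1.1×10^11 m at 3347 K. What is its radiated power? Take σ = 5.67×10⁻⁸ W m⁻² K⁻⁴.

P ≈ 1.08×10^30 W

A = 4πr² = 4π × (1.1×10^11)² = 1.52×10^23 m².
P = σAT⁴ = 5.67×10⁻⁸ × 1.52×10^23 × (3347)⁴ = 5.67×10⁻⁸ × 1.52×10^23 × 1.25×10^14.
P = 1.08×10^30 W.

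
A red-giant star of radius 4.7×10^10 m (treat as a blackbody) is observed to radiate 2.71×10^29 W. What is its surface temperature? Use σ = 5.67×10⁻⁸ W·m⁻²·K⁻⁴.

T ≈ 3620 K

A = 4πr² = 4π × (4.7×10^10)² = 2.78×10^22 m².
From P = σAT⁴, T = (P / σA)^(1/4) = (2.71×10^29 / (5.67×10⁻⁸ × 2.78×10^22))^(1/4).
T = (1.72×10^14)^(1/4) = 3620 K.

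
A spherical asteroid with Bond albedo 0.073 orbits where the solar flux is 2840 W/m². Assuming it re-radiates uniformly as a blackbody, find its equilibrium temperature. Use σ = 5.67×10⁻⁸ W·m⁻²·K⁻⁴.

T ≈ 328 K

Power absorbed = (1−a)S·πR²; power emitted = 4πR²σT⁴. Equating and cancelling πR²:
T = ((1−a)S / 4σ)^(1/4) = (2630 / (4 × 5.67×10⁻⁸))^(1/4) = (1.16×10^10)^(1/4).
T = 328 K.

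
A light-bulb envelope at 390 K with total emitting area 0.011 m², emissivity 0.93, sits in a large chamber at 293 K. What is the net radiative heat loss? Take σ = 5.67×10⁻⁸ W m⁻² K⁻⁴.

Q ≈ 9.14 W

Q = εσA(T⁴ − T_s⁴). T⁴ − T_s⁴ = (390)⁴ − (293)⁴ = 2.31×10^10 − 7.37×10^9 = 1.58×10^10 K⁴.
Q = 0.93 × 5.67×10⁻⁸ × 0.0110 × 1.58×10^10 = 9.14 W.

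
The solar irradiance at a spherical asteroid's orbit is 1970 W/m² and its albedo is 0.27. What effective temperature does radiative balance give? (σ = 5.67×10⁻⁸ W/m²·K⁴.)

Power absorbed = (1−a)S·πR²; power emitted = 4πR²σT⁴. Equating and cancelling πR²:
T = ((1−a)S / 4σ)^(1/4) = (1440 / (4 × 5.67×10⁻⁸))^(1/4) = (6.34×10^9)^(1/4).
T = 282 K.

T ≈ 282 K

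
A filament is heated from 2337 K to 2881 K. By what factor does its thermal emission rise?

ratio ≈ 2.31

P ∝ T⁴, so the ratio is (2881/2337)⁴ = (1.233)⁴ = 2.31.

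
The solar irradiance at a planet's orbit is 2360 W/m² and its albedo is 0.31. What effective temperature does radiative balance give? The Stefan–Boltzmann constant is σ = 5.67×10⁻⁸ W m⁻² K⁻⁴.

Power absorbed = (1−a)S·πR²; power emitted = 4πR²σT⁴. Equating and cancelling πR²:
T = ((1−a)S / 4σ)^(1/4) = (1630 / (4 × 5.67×10⁻⁸))^(1/4) = (7.18×10^9)^(1/4).
T = 291 K.

T ≈ 291 K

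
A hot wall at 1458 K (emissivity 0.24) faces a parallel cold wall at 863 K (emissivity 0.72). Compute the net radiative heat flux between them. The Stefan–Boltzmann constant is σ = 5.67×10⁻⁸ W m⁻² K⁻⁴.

For two large parallel gray plates, q = σ(T₁⁴ − T₂⁴) / (1/ε₁ + 1/ε₂ − 1).
1/ε₁ + 1/ε₂ − 1 = 1/0.24 + 1/0.72 − 1 = 4.556.
T₁⁴ − T₂⁴ = 4.52×10^12 − 5.55×10^11 = 3.96×10^12 K⁴.
q = 5.67×10⁻⁸ × 3.96×10^12 / 4.556 = 49300 W/m².

q ≈ 49300 W/m²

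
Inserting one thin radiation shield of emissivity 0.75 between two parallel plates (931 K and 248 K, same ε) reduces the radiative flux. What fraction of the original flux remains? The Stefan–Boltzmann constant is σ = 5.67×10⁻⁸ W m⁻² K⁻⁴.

ratio ≈ 0.500

With N identical shields there are N+1 = 2 gaps in series, each with the same radiative resistance, so the flux falls to 1/(N+1) of its unshielded value.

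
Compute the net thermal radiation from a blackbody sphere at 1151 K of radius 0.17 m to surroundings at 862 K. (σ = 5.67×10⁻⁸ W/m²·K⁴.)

A = 4πr² = 4π × (0.17)² = 0.363 m².
Q = σA(T⁴ − T_s⁴). T⁴ − T_s⁴ = (1151)⁴ − (862)⁴ = 1.76×10^12 − 5.52×10^11 = 1.20×10^12 K⁴.
Q = 5.67×10⁻⁸ × 0.363 × 1.20×10^12 = 24800 W.

Q ≈ 24800 W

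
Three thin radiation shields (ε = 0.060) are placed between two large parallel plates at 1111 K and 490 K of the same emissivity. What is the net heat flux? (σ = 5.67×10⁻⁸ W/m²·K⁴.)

q ≈ 643 W/m²

Each of the 4 gaps contributes resistance (2/ε − 1) = 2/0.060 − 1 = 32.33; total = 129.3.
q = σ(T₁⁴ − T₂⁴) / 129.3 = 5.67×10⁻⁸ × 1.47×10^12 / 129.3 = 643 W/m².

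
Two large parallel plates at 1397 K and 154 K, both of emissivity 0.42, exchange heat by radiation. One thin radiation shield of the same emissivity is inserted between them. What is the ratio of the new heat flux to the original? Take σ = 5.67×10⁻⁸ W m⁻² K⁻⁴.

ratio ≈ 0.500

With N identical shields there are N+1 = 2 gaps in series, each with the same radiative resistance, so the flux falls to 1/(N+1) of its unshielded value.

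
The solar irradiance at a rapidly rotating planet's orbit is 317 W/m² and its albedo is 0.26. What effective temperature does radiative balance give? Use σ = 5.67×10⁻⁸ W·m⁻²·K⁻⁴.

T ≈ 179 K

Power absorbed = (1−a)S·πR²; power emitted = 4πR²σT⁴. Equating and cancelling πR²:
T = ((1−a)S / 4σ)^(1/4) = (235 / (4 × 5.67×10⁻⁸))^(1/4) = (1.03×10^9)^(1/4).
T = 179 K.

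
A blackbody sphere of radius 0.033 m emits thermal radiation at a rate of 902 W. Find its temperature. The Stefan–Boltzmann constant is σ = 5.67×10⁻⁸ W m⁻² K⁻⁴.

A = 4πr² = 4π × (0.033)² = 0.0137 m².
From P = σAT⁴, T = (P / σA)^(1/4) = (902 / (5.67×10⁻⁸ × 0.0137))^(1/4).
T = (1.16×10^12)^(1/4) = 1040 K.

T ≈ 1040 K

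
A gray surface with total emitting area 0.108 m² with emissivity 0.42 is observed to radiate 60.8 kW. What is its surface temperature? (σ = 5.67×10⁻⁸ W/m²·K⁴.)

T ≈ 2210 K

From P = εσAT⁴, T = (P / εσA)^(1/4) = (60800 / (0.42 × 5.67×10⁻⁸ × 0.108))^(1/4).
T = (2.36×10^13)^(1/4) = 2210 K.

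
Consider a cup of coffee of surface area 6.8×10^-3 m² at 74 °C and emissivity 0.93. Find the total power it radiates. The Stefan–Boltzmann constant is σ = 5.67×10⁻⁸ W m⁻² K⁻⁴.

P ≈ 5.20 W

74 °C = 347 K.
P = εσAT⁴ = 0.93 × 5.67×10⁻⁸ × 6.80×10^-3 × (347)⁴ = 0.93 × 5.67×10⁻⁸ × 6.80×10^-3 × 1.45×10^10.
P = 5.20 W.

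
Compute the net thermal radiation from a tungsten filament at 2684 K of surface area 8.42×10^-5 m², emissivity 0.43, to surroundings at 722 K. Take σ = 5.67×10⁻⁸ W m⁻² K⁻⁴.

Q ≈ 106 W

Q = εσA(T⁴ − T_s⁴). T⁴ − T_s⁴ = (2684)⁴ − (722)⁴ = 5.19×10^13 − 2.72×10^11 = 5.16×10^13 K⁴.
Q = 0.43 × 5.67×10⁻⁸ × 8.42×10^-5 × 5.16×10^13 = 106 W.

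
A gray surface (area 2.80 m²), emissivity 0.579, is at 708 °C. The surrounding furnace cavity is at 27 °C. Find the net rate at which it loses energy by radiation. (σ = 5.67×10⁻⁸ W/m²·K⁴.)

Convert: 708 °C = 981 K; 27 °C = 300 K.
Q = εσA(T⁴ − T_s⁴). T⁴ − T_s⁴ = (981)⁴ − (300)⁴ = 9.26×10^11 − 8.10×10^9 = 9.18×10^11 K⁴.
Q = 0.579 × 5.67×10⁻⁸ × 2.80 × 9.18×10^11 = 84400 W.

Q ≈ 84400 W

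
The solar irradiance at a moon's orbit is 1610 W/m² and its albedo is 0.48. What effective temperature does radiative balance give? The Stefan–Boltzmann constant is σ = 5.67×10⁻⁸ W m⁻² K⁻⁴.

T ≈ 246 K

Power absorbed = (1−a)S·πR²; power emitted = 4πR²σT⁴. Equating and cancelling πR²:
T = ((1−a)S / 4σ)^(1/4) = (837 / (4 × 5.67×10⁻⁸))^(1/4) = (3.69×10^9)^(1/4).
T = 246 K.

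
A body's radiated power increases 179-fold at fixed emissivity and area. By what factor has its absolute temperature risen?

factor ≈ 3.66

P ∝ T⁴ ⇒ T ∝ P^(1/4), so T scales by (179)^(1/4) = 3.66.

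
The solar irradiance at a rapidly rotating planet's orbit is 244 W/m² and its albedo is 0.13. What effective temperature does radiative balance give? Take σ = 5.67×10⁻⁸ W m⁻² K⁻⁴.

Power absorbed = (1−a)S·πR²; power emitted = 4πR²σT⁴. Equating and cancelling πR²:
T = ((1−a)S / 4σ)^(1/4) = (212 / (4 × 5.67×10⁻⁸))^(1/4) = (9.36×10^8)^(1/4).
T = 175 K.

T ≈ 175 K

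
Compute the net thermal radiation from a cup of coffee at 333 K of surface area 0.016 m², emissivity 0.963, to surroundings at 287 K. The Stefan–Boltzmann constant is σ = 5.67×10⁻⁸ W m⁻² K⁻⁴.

Q ≈ 4.82 W

Q = εσA(T⁴ − T_s⁴). T⁴ − T_s⁴ = (333)⁴ − (287)⁴ = 1.23×10^10 − 6.78×10^9 = 5.51×10^9 K⁴.
Q = 0.963 × 5.67×10⁻⁸ × 0.0160 × 5.51×10^9 = 4.82 W.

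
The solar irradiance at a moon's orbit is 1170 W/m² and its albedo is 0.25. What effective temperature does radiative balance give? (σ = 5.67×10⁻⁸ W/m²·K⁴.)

T ≈ 249 K

Power absorbed = (1−a)S·πR²; power emitted = 4πR²σT⁴. Equating and cancelling πR²:
T = ((1−a)S / 4σ)^(1/4) = (878 / (4 × 5.67×10⁻⁸))^(1/4) = (3.87×10^9)^(1/4).
T = 249 K.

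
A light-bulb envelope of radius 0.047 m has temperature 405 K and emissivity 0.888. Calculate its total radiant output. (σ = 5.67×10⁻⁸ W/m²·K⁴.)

P ≈ 37.6 W

A = 4πr² = 4π × (0.047)² = 0.0278 m².
P = εσAT⁴ = 0.888 × 5.67×10⁻⁸ × 0.0278 × (405)⁴ = 0.888 × 5.67×10⁻⁸ × 0.0278 × 2.69×10^10.
P = 37.6 W.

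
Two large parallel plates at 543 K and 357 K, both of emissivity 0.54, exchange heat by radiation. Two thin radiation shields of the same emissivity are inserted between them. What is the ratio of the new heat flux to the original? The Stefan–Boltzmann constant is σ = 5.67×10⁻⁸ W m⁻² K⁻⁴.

With N identical shields there are N+1 = 3 gaps in series, each with the same radiative resistance, so the flux falls to 1/(N+1) of its unshielded value.

ratio ≈ 0.333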